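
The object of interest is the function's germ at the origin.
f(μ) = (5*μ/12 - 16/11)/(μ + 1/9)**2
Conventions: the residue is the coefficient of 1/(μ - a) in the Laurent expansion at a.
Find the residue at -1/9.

The residue is 5/12.

At the order-2 pole -1/9 set g(μ) = (μ - (-1/9))^2*f(μ) = 5*μ/12 - 16/11.
Order-2 pole: residue = g'(a); g'(-1/9) = 5/12, so the residue is 5/12.


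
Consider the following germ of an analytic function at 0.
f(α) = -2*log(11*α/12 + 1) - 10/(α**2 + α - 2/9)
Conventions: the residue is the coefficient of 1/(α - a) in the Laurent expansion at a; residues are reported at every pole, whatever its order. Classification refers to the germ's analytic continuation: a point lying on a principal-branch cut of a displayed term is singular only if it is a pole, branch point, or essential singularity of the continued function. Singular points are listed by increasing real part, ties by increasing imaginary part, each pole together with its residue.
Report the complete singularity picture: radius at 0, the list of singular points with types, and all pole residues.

Denominator factor (α**2 + α - 2/9): discriminant 17/9, real irrational roots -1/2 + (1/6)*sqrt(17) and -1/2 - (1/6)*sqrt(17); poles of order 1, moduli -1/2 + (1/6)*sqrt(17) and 1/2 + (1/6)*sqrt(17).
Branch term (-2)*log(1 - α/(-12/11)): its argument vanishes at α = -12/11, a logarithmic branch point, modulus 12/11.
The radius of convergence is the smallest modulus among the singular points: -1/2 + (1/6)*sqrt(17).
The branch term is analytic at -1/2 - (1/6)*sqrt(17) and contributes nothing to the residue; only the rational part matters.
The factor α**2 + α - 2/9 splits as (α - a)(α - a') with a = -1/2 - (1/6)*sqrt(17), a' = -1/2 + (1/6)*sqrt(17). At the order-1 pole a set g(α) = (α - a)*(rational part) = [-10] / (α - a').
Simple pole: residue = g(a) at a = -1/2 - (1/6)*sqrt(17), which is (30/17)*sqrt(17).
The branch term is analytic at -1/2 + (1/6)*sqrt(17) and contributes nothing to the residue; only the rational part matters.
The factor α**2 + α - 2/9 splits as (α - a)(α - a') with a = -1/2 + (1/6)*sqrt(17), a' = -1/2 - (1/6)*sqrt(17). At the order-1 pole a set g(α) = (α - a)*(rational part) = [-10] / (α - a').
Simple pole: residue = g(a) at a = -1/2 + (1/6)*sqrt(17), which is -(30/17)*sqrt(17).
List the singular points by increasing real part (a conjugate pair: the negative imaginary part first).

Radius of convergence at 0: -1/2 + (1/6)*sqrt(17).
At -1/2 - (1/6)*sqrt(17): a pole of order 1; residue (30/17)*sqrt(17).
At -12/11: a logarithmic branch point.
At -1/2 + (1/6)*sqrt(17): a pole of order 1; residue -(30/17)*sqrt(17).


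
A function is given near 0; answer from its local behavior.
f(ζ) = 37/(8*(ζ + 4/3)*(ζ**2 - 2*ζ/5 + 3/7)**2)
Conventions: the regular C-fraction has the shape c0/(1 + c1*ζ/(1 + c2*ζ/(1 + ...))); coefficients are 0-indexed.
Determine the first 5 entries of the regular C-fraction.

Taylor coefficients (expand at 0): a_0 = 1813/96, a_1 = 121471/5760, a_2 = -6289297/115200, a_3 = -2994388873/20736000, a_4 = 276542329/9953280.
c0 = a_0 = 1813/96. Peel one level at a time: if S = 1 + c*ζ/S' with S'(0) = 1, then c is the ζ-coefficient of S and S' = c*ζ/(S - 1).
S_1 = c0/f = 1 + (-67/60)*ζ + (931/225)*ζ^2 + ...; c1 = -67/60.
S_2 = c1*ζ/(S_1 - 1) = 1 + (3724/1005)*ζ + (13685266/1010025)*ζ^2 + ...; c2 = 3724/1005.
S_3 = c2*ζ/(S_2 - 1) = 1 + (-977519/267330)*ζ + (-37071/70756)*ζ^2 + ...; c3 = -977519/267330.
S_4 = c3*ζ/(S_3 - 1) = 1 + (-37256355/260020054)*ζ + ...; c4 = -37256355/260020054.

The regular C-fraction coefficients are [1813/96, -67/60, 3724/1005, -977519/267330, -37256355/260020054].


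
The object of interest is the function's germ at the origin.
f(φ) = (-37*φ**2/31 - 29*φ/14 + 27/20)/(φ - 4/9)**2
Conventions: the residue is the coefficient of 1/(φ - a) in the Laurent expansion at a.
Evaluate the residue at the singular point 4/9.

The residue is -12235/3906.

At the order-2 pole 4/9 set g(φ) = (φ - (4/9))^2*f(φ) = -37*φ**2/31 - 29*φ/14 + 27/20.
Order-2 pole: residue = g'(a); g'(4/9) = -12235/3906, so the residue is -12235/3906.


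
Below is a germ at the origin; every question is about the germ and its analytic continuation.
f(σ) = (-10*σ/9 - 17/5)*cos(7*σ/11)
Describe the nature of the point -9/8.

There is no denominator, hence no pole anywhere.
The factor cos(7*σ/11) is entire.
So the germ continues analytically to -9/8.

The point is a regular point.


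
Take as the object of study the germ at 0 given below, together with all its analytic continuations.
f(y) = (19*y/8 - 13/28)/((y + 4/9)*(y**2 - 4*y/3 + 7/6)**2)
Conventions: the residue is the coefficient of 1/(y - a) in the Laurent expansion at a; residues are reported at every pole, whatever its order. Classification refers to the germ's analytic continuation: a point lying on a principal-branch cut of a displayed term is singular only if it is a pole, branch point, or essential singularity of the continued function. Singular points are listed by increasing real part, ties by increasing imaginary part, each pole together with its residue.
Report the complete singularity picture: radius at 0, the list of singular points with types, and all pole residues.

Radius of convergence at 0: 4/9.
At -4/9: a pole of order 1; residue -279207/703423.
At (2/3) - ((1/6)*sqrt(26))*i: a pole of order 2; residue (279207/1406846) + ((132940359/1902055792)*sqrt(26))*i.
At (2/3) + ((1/6)*sqrt(26))*i: a pole of order 2; residue (279207/1406846) - ((132940359/1902055792)*sqrt(26))*i.


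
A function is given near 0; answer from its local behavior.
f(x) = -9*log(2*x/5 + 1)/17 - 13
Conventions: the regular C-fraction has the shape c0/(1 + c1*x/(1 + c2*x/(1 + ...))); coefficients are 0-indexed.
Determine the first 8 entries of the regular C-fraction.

The regular C-fraction coefficients are [-13, -18/1105, 239/1105, 221/3585, 496/3585, 239/3100, 381/3100, 372/4445].

Taylor coefficients (expand at 0): a_0 = -13, a_1 = -18/85, a_2 = 18/425, a_3 = -24/2125, a_4 = 36/10625, a_5 = -288/265625, a_6 = 96/265625, a_7 = -1152/9296875.
c0 = a_0 = -13. Peel one level at a time: if S = 1 + c*x/S' with S'(0) = 1, then c is the x-coefficient of S and S' = c*x/(S - 1).
S_1 = c0/f = 1 + (-18/1105)*x + (4302/1221025)*x^2 + ...; c1 = -18/1105.
S_2 = c1*x/(S_1 - 1) = 1 + (239/1105)*x + (-1/75)*x^2 + ...; c2 = 239/1105.
S_3 = c2*x/(S_2 - 1) = 1 + (221/3585)*x + (-109616/12852225)*x^2 + ...; c3 = 221/3585.
S_4 = c3*x/(S_3 - 1) = 1 + (496/3585)*x + (-4/375)*x^2 + ...; c4 = 496/3585.
S_5 = c4*x/(S_4 - 1) = 1 + (239/3100)*x + (-91059/9610000)*x^2 + ...; c5 = 239/3100.
S_6 = c5*x/(S_5 - 1) = 1 + (381/3100)*x + (-9/875)*x^2 + ...; c6 = 381/3100.
S_7 = c6*x/(S_6 - 1) = 1 + (372/4445)*x + ...; c7 = 372/4445.


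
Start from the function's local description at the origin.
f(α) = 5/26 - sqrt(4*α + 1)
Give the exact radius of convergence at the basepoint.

The radius of convergence is 1/4.

Branch term (-1)*sqrt(1 - α/(-1/4)): its argument vanishes at α = -1/4, a square-root branch point, modulus 1/4.
The radius of convergence is the smallest modulus among the singular points: 1/4.


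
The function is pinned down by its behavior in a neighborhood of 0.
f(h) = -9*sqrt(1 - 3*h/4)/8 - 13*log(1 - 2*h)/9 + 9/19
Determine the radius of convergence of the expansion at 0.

The radius of convergence is 1/2.

Branch term (-13/9)*log(1 - h/(1/2)): its argument vanishes at h = 1/2, a logarithmic branch point, modulus 1/2.
Branch term (-9/8)*sqrt(1 - h/(4/3)): its argument vanishes at h = 4/3, a square-root branch point, modulus 4/3.
The radius of convergence is the smallest modulus among the singular points: 1/2.


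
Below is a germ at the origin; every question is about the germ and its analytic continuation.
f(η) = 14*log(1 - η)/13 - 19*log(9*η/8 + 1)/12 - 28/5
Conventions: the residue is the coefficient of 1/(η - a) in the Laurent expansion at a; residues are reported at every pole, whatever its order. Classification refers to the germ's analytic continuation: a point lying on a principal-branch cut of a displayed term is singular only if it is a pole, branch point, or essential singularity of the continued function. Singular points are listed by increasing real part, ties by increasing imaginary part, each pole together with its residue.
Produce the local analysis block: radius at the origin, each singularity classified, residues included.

Radius of convergence at 0: 8/9.
At -8/9: a logarithmic branch point.
At 1: a logarithmic branch point.

Branch term (14/13)*log(1 - η/(1)): its argument vanishes at η = 1, a logarithmic branch point, modulus 1.
Branch term (-19/12)*log(1 - η/(-8/9)): its argument vanishes at η = -8/9, a logarithmic branch point, modulus 8/9.
The radius of convergence is the smallest modulus among the singular points: 8/9.
List the singular points by increasing real part (a conjugate pair: the negative imaginary part first).


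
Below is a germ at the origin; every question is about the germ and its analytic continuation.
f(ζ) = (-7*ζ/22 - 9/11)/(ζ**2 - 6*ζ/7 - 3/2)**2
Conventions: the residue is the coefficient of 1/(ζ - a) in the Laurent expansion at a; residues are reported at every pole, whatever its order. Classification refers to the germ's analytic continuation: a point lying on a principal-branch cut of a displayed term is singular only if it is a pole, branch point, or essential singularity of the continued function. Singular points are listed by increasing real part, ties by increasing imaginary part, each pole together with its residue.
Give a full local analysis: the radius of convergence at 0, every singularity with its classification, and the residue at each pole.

Denominator factor (ζ**2 - 6*ζ/7 - 3/2)^2: discriminant 330/49, real irrational roots 3/7 + (1/14)*sqrt(330) and 3/7 - (1/14)*sqrt(330); poles of order 2, moduli 3/7 + (1/14)*sqrt(330) and -3/7 + (1/14)*sqrt(330).
The radius of convergence is the smallest modulus among the singular points: -3/7 + (1/14)*sqrt(330).
The factor ζ**2 - 6*ζ/7 - 3/2 splits as (ζ - a)(ζ - a') with a = 3/7 - (1/14)*sqrt(330), a' = 3/7 + (1/14)*sqrt(330). At the order-2 pole a set g(ζ) = (ζ - a)^2*f(ζ) = [-7*ζ/22 - 9/11] / (ζ - a')^2.
Order-2 pole: residue = g'(a); g'(3/7 - (1/14)*sqrt(330)) = -(2401/399300)*sqrt(330), so the residue is -(2401/399300)*sqrt(330).
The factor ζ**2 - 6*ζ/7 - 3/2 splits as (ζ - a)(ζ - a') with a = 3/7 + (1/14)*sqrt(330), a' = 3/7 - (1/14)*sqrt(330). At the order-2 pole a set g(ζ) = (ζ - a)^2*f(ζ) = [-7*ζ/22 - 9/11] / (ζ - a')^2.
Order-2 pole: residue = g'(a); g'(3/7 + (1/14)*sqrt(330)) = (2401/399300)*sqrt(330), so the residue is (2401/399300)*sqrt(330).
List the singular points by increasing real part (a conjugate pair: the negative imaginary part first).

Radius of convergence at 0: -3/7 + (1/14)*sqrt(330).
At 3/7 - (1/14)*sqrt(330): a pole of order 2; residue -(2401/399300)*sqrt(330).
At 3/7 + (1/14)*sqrt(330): a pole of order 2; residue (2401/399300)*sqrt(330).


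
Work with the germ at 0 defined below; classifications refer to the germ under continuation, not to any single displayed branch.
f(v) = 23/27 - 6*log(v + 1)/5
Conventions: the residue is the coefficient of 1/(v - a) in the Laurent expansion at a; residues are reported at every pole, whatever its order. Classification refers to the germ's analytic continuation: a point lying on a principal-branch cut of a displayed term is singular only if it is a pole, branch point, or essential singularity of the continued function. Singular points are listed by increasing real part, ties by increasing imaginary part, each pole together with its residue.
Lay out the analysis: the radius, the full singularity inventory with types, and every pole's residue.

Radius of convergence at 0: 1.
At -1: a logarithmic branch point.

Branch term (-6/5)*log(1 - v/(-1)): its argument vanishes at v = -1, a logarithmic branch point, modulus 1.
The radius of convergence is the smallest modulus among the singular points: 1.


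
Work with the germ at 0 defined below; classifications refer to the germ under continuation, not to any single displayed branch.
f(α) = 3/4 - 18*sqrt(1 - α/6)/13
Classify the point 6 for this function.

The term (-18/13)*sqrt(1 - α/(6)) has argument 1 - 6/(6) = 0 at 6: a square-root (algebraic, two-sheeted) branch point; the remaining terms are analytic or single-valued there.

The point is an algebraic (square-root) branch point.


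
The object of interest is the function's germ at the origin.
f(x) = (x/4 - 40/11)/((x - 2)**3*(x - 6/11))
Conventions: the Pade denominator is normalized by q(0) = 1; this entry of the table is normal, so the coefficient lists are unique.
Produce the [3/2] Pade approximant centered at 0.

Taylor coefficients needed (expand at 0): a_0 = -5/6, a_1 = -1567/576, a_2 = -5315/864, a_3 = -126839/10368, a_4 = -719687/31104, a_5 = -32034373/746496.
Write the denominator as Q(x) = 1 + q1*x + q2*x^2. Requiring Q*f - P = O(x^6) with deg P <= 3 kills the coefficients of x^4..x^5 in Q*f:
  x^4: a_4 + q1*a_3 + q2*a_2 = 0, i.e. -719687/31104 + (-126839/10368)*q1 + (-5315/864)*q2 = 0.
  x^5: a_5 + q1*a_4 + q2*a_3 = 0, i.e. -32034373/746496 + (-719687/31104)*q1 + (-126839/10368)*q2 = 0.
Solving this linear system: q1 = -455780233/175019178, q2 = 992434405/700076712.
The numerator is Q*f truncated at degree 3: P0 = a_0 = -5/6; P1 = a_1 + q1*a_0 = -1027417409/1866871232; P2 = a_2 + q1*a_1 + q2*a_0 = -2781754541/11201227392; P3 = a_3 + q1*a_2 + q2*a_1 = -3154208999/44804909568.

The Pade approximant has numerator coefficients [-5/6, -1027417409/1866871232, -2781754541/11201227392, -3154208999/44804909568]; denominator coefficients [1, -455780233/175019178, 992434405/700076712].


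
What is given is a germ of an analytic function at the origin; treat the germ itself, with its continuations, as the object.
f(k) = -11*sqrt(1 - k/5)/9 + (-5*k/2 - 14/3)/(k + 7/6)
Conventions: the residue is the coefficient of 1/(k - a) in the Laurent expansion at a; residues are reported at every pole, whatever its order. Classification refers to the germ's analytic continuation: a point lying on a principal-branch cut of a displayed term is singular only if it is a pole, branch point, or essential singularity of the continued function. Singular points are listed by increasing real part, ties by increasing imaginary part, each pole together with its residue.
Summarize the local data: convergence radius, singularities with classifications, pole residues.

Denominator factor (k + 7/6): pole of order 1 at -7/6, modulus 7/6.
Branch term (-11/9)*sqrt(1 - k/(5)): its argument vanishes at k = 5, a square-root branch point, modulus 5.
The radius of convergence is the smallest modulus among the singular points: 7/6.
The branch term is analytic at -7/6 and contributes nothing to the residue; only the rational part matters.
At the order-1 pole -7/6 set g(k) = (k - (-7/6))*(rational part) = -5*k/2 - 14/3.
Simple pole: residue = g(a) at a = -7/6, which is -7/4.
List the singular points by increasing real part (a conjugate pair: the negative imaginary part first).

Radius of convergence at 0: 7/6.
At -7/6: a pole of order 1; residue -7/4.
At 5: an algebraic (square-root) branch point.


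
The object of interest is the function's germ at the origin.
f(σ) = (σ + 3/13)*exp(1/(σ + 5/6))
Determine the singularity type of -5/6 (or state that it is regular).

The exponent 1/(σ - (-5/6)) has a pole at -5/6, so exp(1/(σ - (-5/6))) takes every nonzero value near it: an essential singularity (not a pole of any order).

The point is an essential singularity.


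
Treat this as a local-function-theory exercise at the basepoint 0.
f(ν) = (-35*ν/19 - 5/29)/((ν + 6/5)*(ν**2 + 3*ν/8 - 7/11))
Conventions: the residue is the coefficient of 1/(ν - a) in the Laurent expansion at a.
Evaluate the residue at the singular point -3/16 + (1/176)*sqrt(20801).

The factor ν**2 + 3*ν/8 - 7/11 splits as (ν - a)(ν - a') with a = -3/16 + (1/176)*sqrt(20801), a' = -3/16 - (1/176)*sqrt(20801). At the order-1 pole a set g(ν) = (ν - a)*f(ν) = [(-35*ν/19 - 5/29)/(ν + 6/5)] / (ν - a').
Simple pole: residue = g(a) at a = -3/16 + (1/176)*sqrt(20801), which is -617650/214339 + (112250/6644509)*sqrt(20801).

The residue is -617650/214339 + (112250/6644509)*sqrt(20801).


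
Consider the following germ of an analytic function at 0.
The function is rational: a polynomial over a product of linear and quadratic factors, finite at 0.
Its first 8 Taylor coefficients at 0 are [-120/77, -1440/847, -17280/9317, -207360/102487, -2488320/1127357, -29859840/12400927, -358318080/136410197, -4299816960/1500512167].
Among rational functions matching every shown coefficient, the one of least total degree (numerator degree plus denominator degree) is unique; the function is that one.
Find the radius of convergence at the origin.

The radius of convergence is 11/12.

No rational of total degree below 1 reproduces all 8 coefficients; solving the [0/1] Pade equations on them gives f(γ) = 10/(7*(γ - 11/12)), whose expansion matches every shown term.
Denominator factor (γ - 11/12): pole of order 1 at 11/12, modulus 11/12.
The radius of convergence is the smallest modulus among the singular points: 11/12.


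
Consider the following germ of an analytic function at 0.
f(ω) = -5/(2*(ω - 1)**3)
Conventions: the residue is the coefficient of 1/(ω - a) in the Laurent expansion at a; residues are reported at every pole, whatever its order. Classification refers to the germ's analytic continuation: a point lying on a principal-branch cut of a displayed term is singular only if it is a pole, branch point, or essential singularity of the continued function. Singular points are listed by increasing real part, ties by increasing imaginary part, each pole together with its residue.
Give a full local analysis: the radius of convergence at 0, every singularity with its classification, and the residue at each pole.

Radius of convergence at 0: 1.
At 1: a pole of order 3; residue 0.

Denominator factor (ω - 1)^3: pole of order 3 at 1, modulus 1.
The radius of convergence is the smallest modulus among the singular points: 1.
At the order-3 pole 1 set g(ω) = (ω - (1))^3*f(ω) = -5/2.
Order-3 pole: residue = g''(a)/2; g''(1) = 0, so the residue is 0.


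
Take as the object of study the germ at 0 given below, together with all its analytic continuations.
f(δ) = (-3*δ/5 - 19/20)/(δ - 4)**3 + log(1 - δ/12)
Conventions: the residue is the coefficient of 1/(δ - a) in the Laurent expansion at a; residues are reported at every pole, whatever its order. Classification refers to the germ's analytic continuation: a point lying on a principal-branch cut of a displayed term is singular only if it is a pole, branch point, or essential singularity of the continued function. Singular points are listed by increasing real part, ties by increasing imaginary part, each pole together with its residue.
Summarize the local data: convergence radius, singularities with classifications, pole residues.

Radius of convergence at 0: 4.
At 4: a pole of order 3; residue 0.
At 12: a logarithmic branch point.

Denominator factor (δ - 4)^3: pole of order 3 at 4, modulus 4.
Branch term (1)*log(1 - δ/(12)): its argument vanishes at δ = 12, a logarithmic branch point, modulus 12.
The radius of convergence is the smallest modulus among the singular points: 4.
The branch term is analytic at 4 and contributes nothing to the residue; only the rational part matters.
At the order-3 pole 4 set g(δ) = (δ - (4))^3*(rational part) = -3*δ/5 - 19/20.
Order-3 pole: residue = g''(a)/2; g''(4) = 0, so the residue is 0.
List the singular points by increasing real part (a conjugate pair: the negative imaginary part first).


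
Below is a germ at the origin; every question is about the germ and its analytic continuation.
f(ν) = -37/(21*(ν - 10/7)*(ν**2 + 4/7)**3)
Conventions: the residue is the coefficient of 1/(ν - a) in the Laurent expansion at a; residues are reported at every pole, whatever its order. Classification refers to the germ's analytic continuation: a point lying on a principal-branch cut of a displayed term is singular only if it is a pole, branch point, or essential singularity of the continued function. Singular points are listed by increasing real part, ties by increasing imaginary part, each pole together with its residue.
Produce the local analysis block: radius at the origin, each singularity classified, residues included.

Radius of convergence at 0: (2/7)*sqrt(7).
At -((2/7)*sqrt(7))*i: a pole of order 3; residue (621859/12582912) + ((4940425/12582912)*sqrt(7))*i.
At ((2/7)*sqrt(7))*i: a pole of order 3; residue (621859/12582912) - ((4940425/12582912)*sqrt(7))*i.
At 10/7: a pole of order 1; residue -621859/6291456.


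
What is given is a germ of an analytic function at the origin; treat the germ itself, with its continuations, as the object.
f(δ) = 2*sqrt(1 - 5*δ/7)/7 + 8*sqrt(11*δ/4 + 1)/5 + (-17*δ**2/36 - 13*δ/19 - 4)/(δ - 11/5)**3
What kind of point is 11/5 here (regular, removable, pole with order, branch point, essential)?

The point is a pole of order 3.

The denominator factor δ - 11/5 vanishes at 11/5 and appears to the power 3; the numerator there equals -133223/17100, nonzero, and no other factor vanishes.
The branch terms are analytic at this point.
Hence a pole whose order is the multiplicity, 3.


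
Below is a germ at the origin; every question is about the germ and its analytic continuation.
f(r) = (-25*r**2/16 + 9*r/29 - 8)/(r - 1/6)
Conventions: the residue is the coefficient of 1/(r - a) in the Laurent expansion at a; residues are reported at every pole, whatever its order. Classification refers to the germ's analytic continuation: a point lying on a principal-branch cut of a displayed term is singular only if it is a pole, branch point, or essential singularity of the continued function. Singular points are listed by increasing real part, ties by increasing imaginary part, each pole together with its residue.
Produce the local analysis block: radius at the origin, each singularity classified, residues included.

Radius of convergence at 0: 1/6.
At 1/6: a pole of order 1; residue -133493/16704.

Denominator factor (r - 1/6): pole of order 1 at 1/6, modulus 1/6.
The radius of convergence is the smallest modulus among the singular points: 1/6.
At the order-1 pole 1/6 set g(r) = (r - (1/6))*f(r) = -25*r**2/16 + 9*r/29 - 8.
Simple pole: residue = g(a) at a = 1/6, which is -133493/16704.


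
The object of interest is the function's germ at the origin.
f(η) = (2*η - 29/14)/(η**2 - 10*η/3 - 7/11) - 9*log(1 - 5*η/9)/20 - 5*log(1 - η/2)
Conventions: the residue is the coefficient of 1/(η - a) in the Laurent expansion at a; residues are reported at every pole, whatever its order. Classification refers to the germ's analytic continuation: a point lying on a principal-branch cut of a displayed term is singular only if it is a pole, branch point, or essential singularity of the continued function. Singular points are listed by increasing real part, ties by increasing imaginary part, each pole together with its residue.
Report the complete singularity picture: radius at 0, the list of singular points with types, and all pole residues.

Radius of convergence at 0: -5/3 + (13/33)*sqrt(22).
At 5/3 - (13/33)*sqrt(22): a pole of order 1; residue 1 - (53/728)*sqrt(22).
At 9/5: a logarithmic branch point.
At 2: a logarithmic branch point.
At 5/3 + (13/33)*sqrt(22): a pole of order 1; residue 1 + (53/728)*sqrt(22).

Denominator factor (η**2 - 10*η/3 - 7/11): discriminant 1352/99, real irrational roots 5/3 + (13/33)*sqrt(22) and 5/3 - (13/33)*sqrt(22); poles of order 1, moduli 5/3 + (13/33)*sqrt(22) and -5/3 + (13/33)*sqrt(22).
Branch term (-5)*log(1 - η/(2)): its argument vanishes at η = 2, a logarithmic branch point, modulus 2.
Branch term (-9/20)*log(1 - η/(9/5)): its argument vanishes at η = 9/5, a logarithmic branch point, modulus 9/5.
The radius of convergence is the smallest modulus among the singular points: -5/3 + (13/33)*sqrt(22).
The branch terms are analytic at 5/3 - (13/33)*sqrt(22) and contribute nothing to the residue; only the rational part matters.
The factor η**2 - 10*η/3 - 7/11 splits as (η - a)(η - a') with a = 5/3 - (13/33)*sqrt(22), a' = 5/3 + (13/33)*sqrt(22). At the order-1 pole a set g(η) = (η - a)*(rational part) = [2*η - 29/14] / (η - a').
Simple pole: residue = g(a) at a = 5/3 - (13/33)*sqrt(22), which is 1 - (53/728)*sqrt(22).
The branch terms are analytic at 5/3 + (13/33)*sqrt(22) and contribute nothing to the residue; only the rational part matters.
The factor η**2 - 10*η/3 - 7/11 splits as (η - a)(η - a') with a = 5/3 + (13/33)*sqrt(22), a' = 5/3 - (13/33)*sqrt(22). At the order-1 pole a set g(η) = (η - a)*(rational part) = [2*η - 29/14] / (η - a').
Simple pole: residue = g(a) at a = 5/3 + (13/33)*sqrt(22), which is 1 + (53/728)*sqrt(22).
List the singular points by increasing real part (a conjugate pair: the negative imaginary part first).


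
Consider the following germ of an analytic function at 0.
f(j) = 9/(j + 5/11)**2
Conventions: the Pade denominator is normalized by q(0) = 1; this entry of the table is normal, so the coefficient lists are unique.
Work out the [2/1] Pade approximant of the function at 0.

Taylor coefficients needed (expand at 0): a_0 = 1089/25, a_1 = -23958/125, a_2 = 395307/625, a_3 = -5797836/3125.
Write the denominator as Q(j) = 1 + q1*j. Requiring Q*f - P = O(j^4) with deg P <= 2 kills the coefficients of j^3..j^3 in Q*f:
  j^3: a_3 + q1*a_2 = 0, i.e. -5797836/3125 + (395307/625)*q1 = 0.
Solving this linear system: q1 = 44/15.
The numerator is Q*f truncated at degree 2: P0 = a_0 = 1089/25; P1 = a_1 + q1*a_0 = -7986/125; P2 = a_2 + q1*a_1 = 43923/625.

The Pade approximant has numerator coefficients [1089/25, -7986/125, 43923/625]; denominator coefficients [1, 44/15].


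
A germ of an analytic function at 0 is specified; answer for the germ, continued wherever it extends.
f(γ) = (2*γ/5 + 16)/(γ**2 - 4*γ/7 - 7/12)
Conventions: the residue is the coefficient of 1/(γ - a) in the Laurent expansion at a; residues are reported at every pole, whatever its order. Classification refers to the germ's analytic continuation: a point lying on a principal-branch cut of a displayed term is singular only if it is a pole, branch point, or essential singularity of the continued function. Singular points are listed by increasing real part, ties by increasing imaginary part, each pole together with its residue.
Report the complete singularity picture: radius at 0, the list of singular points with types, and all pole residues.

Radius of convergence at 0: -2/7 + (1/42)*sqrt(1173).
At 2/7 - (1/42)*sqrt(1173): a pole of order 1; residue 1/5 - (564/1955)*sqrt(1173).
At 2/7 + (1/42)*sqrt(1173): a pole of order 1; residue 1/5 + (564/1955)*sqrt(1173).

Denominator factor (γ**2 - 4*γ/7 - 7/12): discriminant 391/147, real irrational roots 2/7 + (1/42)*sqrt(1173) and 2/7 - (1/42)*sqrt(1173); poles of order 1, moduli 2/7 + (1/42)*sqrt(1173) and -2/7 + (1/42)*sqrt(1173).
The radius of convergence is the smallest modulus among the singular points: -2/7 + (1/42)*sqrt(1173).
The factor γ**2 - 4*γ/7 - 7/12 splits as (γ - a)(γ - a') with a = 2/7 - (1/42)*sqrt(1173), a' = 2/7 + (1/42)*sqrt(1173). At the order-1 pole a set g(γ) = (γ - a)*f(γ) = [2*γ/5 + 16] / (γ - a').
Simple pole: residue = g(a) at a = 2/7 - (1/42)*sqrt(1173), which is 1/5 - (564/1955)*sqrt(1173).
The factor γ**2 - 4*γ/7 - 7/12 splits as (γ - a)(γ - a') with a = 2/7 + (1/42)*sqrt(1173), a' = 2/7 - (1/42)*sqrt(1173). At the order-1 pole a set g(γ) = (γ - a)*f(γ) = [2*γ/5 + 16] / (γ - a').
Simple pole: residue = g(a) at a = 2/7 + (1/42)*sqrt(1173), which is 1/5 + (564/1955)*sqrt(1173).
List the singular points by increasing real part (a conjugate pair: the negative imaginary part first).


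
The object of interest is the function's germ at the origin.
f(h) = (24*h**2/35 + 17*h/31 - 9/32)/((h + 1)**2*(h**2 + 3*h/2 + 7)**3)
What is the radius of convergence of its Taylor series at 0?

Denominator factor (h + 1)^2: pole of order 2 at -1, modulus 1.
Denominator factor (h**2 + 3*h/2 + 7)^3: discriminant -103/4, complex-conjugate roots (-3/4) + ((1/4)*sqrt(103))*i and (-3/4) - ((1/4)*sqrt(103))*i; poles of order 3, moduli sqrt(7) and sqrt(7).
The radius of convergence is the smallest modulus among the singular points: 1.

The radius of convergence is 1.


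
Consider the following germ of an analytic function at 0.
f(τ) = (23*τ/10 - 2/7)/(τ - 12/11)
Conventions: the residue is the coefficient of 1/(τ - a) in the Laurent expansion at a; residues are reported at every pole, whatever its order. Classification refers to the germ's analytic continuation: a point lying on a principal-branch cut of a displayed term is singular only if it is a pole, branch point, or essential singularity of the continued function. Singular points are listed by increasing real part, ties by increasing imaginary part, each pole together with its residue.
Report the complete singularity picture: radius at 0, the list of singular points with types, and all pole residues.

Denominator factor (τ - 12/11): pole of order 1 at 12/11, modulus 12/11.
The radius of convergence is the smallest modulus among the singular points: 12/11.
At the order-1 pole 12/11 set g(τ) = (τ - (12/11))*f(τ) = 23*τ/10 - 2/7.
Simple pole: residue = g(a) at a = 12/11, which is 856/385.

Radius of convergence at 0: 12/11.
At 12/11: a pole of order 1; residue 856/385.


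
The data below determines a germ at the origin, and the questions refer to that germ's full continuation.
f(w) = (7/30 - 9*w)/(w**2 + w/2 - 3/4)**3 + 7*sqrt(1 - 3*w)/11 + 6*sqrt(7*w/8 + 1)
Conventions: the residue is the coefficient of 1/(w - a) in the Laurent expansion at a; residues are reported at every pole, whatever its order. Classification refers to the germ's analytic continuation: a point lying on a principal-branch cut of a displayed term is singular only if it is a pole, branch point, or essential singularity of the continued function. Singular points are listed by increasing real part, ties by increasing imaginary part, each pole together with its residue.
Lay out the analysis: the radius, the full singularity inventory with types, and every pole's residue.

Denominator factor (w**2 + w/2 - 3/4)^3: discriminant 13/4, real irrational roots -1/4 + (1/4)*sqrt(13) and -1/4 - (1/4)*sqrt(13); poles of order 3, moduli -1/4 + (1/4)*sqrt(13) and 1/4 + (1/4)*sqrt(13).
Branch term (7/11)*sqrt(1 - w/(1/3)): its argument vanishes at w = 1/3, a square-root branch point, modulus 1/3.
Branch term (6)*sqrt(1 - w/(-8/7)): its argument vanishes at w = -8/7, a square-root branch point, modulus 8/7.
The radius of convergence is the smallest modulus among the singular points: 1/3.
The branch terms are analytic at -1/4 - (1/4)*sqrt(13) and contribute nothing to the residue; only the rational part matters.
The factor w**2 + w/2 - 3/4 splits as (w - a)(w - a') with a = -1/4 - (1/4)*sqrt(13), a' = -1/4 + (1/4)*sqrt(13). At the order-3 pole a set g(w) = (w - a)^3*(rational part) = [7/30 - 9*w] / (w - a')^3.
Order-3 pole: residue = g''(a)/2; g''(-1/4 - (1/4)*sqrt(13)) = -(4768/10985)*sqrt(13), so the residue is -(2384/10985)*sqrt(13).
The branch terms are analytic at -1/4 + (1/4)*sqrt(13) and contribute nothing to the residue; only the rational part matters.
The factor w**2 + w/2 - 3/4 splits as (w - a)(w - a') with a = -1/4 + (1/4)*sqrt(13), a' = -1/4 - (1/4)*sqrt(13). At the order-3 pole a set g(w) = (w - a)^3*(rational part) = [7/30 - 9*w] / (w - a')^3.
Order-3 pole: residue = g''(a)/2; g''(-1/4 + (1/4)*sqrt(13)) = (4768/10985)*sqrt(13), so the residue is (2384/10985)*sqrt(13).
List the singular points by increasing real part (a conjugate pair: the negative imaginary part first).

Radius of convergence at 0: 1/3.
At -1/4 - (1/4)*sqrt(13): a pole of order 3; residue -(2384/10985)*sqrt(13).
At -8/7: an algebraic (square-root) branch point.
At 1/3: an algebraic (square-root) branch point.
At -1/4 + (1/4)*sqrt(13): a pole of order 3; residue (2384/10985)*sqrt(13).


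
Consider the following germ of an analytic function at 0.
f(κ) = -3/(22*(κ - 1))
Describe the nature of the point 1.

The point is a pole of order 1.

The denominator factor κ - 1 vanishes at 1 and appears to the power 1; the numerator there equals -3/22, nonzero, and no other factor vanishes.
Hence a pole whose order is the multiplicity, 1.


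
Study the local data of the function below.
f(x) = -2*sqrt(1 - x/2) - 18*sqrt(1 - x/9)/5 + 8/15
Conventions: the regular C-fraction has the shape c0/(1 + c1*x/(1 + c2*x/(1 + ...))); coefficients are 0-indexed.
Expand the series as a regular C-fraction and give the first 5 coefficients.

The regular C-fraction coefficients are [-76/15, 21/152, -161/684, -19/336, -14351/69552].

Taylor coefficients (expand at 0): a_0 = -76/15, a_1 = 7/10, a_2 = 49/720, a_3 = 413/25920, a_4 = 3661/746496.
c0 = a_0 = -76/15. Peel one level at a time: if S = 1 + c*x/S' with S'(0) = 1, then c is the x-coefficient of S and S' = c*x/(S - 1).
S_1 = c0/f = 1 + (21/152)*x + (1127/34656)*x^2 + ...; c1 = 21/152.
S_2 = c1*x/(S_1 - 1) = 1 + (-161/684)*x + (-23/1728)*x^2 + ...; c2 = -161/684.
S_3 = c2*x/(S_2 - 1) = 1 + (-19/336)*x + (-272669/23369472)*x^2 + ...; c3 = -19/336.
S_4 = c3*x/(S_3 - 1) = 1 + (-14351/69552)*x + ...; c4 = -14351/69552.


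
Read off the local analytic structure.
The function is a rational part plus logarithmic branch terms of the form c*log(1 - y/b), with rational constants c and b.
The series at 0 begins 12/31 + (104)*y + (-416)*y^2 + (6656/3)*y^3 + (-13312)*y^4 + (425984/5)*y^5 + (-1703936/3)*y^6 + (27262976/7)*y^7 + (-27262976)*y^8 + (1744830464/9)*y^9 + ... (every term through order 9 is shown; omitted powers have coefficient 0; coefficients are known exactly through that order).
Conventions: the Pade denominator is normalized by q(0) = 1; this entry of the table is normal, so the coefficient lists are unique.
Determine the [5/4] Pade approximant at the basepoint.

The Pade approximant has numerator coefficients [12/31, 10312/93, 411296/279, 11739136/1953, 42048512/5859, 212992/315]; denominator coefficients [1, 160/9, 320/3, 5120/21, 10240/63].

Taylor coefficients needed (read off): a_0 = 12/31, a_1 = 104, a_2 = -416, a_3 = 6656/3, a_4 = -13312, a_5 = 425984/5, a_6 = -1703936/3, a_7 = 27262976/7, a_8 = -27262976, a_9 = 1744830464/9.
Write the denominator as Q(y) = 1 + q1*y + q2*y^2 + q3*y^3 + q4*y^4. Requiring Q*f - P = O(y^10) with deg P <= 5 kills the coefficients of y^6..y^9 in Q*f:
  y^6: a_6 + q1*a_5 + q2*a_4 + q3*a_3 + q4*a_2 = 0, i.e. -1703936/3 + (425984/5)*q1 + (-13312)*q2 + (6656/3)*q3 + (-416)*q4 = 0.
  y^7: a_7 + q1*a_6 + q2*a_5 + q3*a_4 + q4*a_3 = 0, i.e. 27262976/7 + (-1703936/3)*q1 + (425984/5)*q2 + (-13312)*q3 + (6656/3)*q4 = 0.
  y^8: a_8 + q1*a_7 + q2*a_6 + q3*a_5 + q4*a_4 = 0, i.e. -27262976 + (27262976/7)*q1 + (-1703936/3)*q2 + (425984/5)*q3 + (-13312)*q4 = 0.
  y^9: a_9 + q1*a_8 + q2*a_7 + q3*a_6 + q4*a_5 = 0, i.e. 1744830464/9 + (-27262976)*q1 + (27262976/7)*q2 + (-1703936/3)*q3 + (425984/5)*q4 = 0.
Solving this linear system: q1 = 160/9, q2 = 320/3, q3 = 5120/21, q4 = 10240/63.
The numerator is Q*f truncated at degree 5: P0 = a_0 = 12/31; P1 = a_1 + q1*a_0 = 10312/93; P2 = a_2 + q1*a_1 + q2*a_0 = 411296/279; P3 = a_3 + q1*a_2 + q2*a_1 + q3*a_0 = 11739136/1953; P4 = a_4 + q1*a_3 + q2*a_2 + q3*a_1 + q4*a_0 = 42048512/5859; P5 = a_5 + q1*a_4 + q2*a_3 + q3*a_2 + q4*a_1 = 212992/315.


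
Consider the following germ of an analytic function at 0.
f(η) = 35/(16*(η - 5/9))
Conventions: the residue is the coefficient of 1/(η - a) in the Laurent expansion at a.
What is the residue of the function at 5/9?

The residue is 35/16.

At the order-1 pole 5/9 set g(η) = (η - (5/9))*f(η) = 35/16.
Simple pole: residue = g(a) at a = 5/9, which is 35/16.


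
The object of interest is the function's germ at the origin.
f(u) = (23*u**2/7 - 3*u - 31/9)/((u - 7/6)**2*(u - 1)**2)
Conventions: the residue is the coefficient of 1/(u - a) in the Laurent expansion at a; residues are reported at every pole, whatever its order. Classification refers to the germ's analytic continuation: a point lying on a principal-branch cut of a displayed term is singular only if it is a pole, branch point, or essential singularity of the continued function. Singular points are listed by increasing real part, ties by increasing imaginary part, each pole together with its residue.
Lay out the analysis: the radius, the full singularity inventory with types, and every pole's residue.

Radius of convergence at 0: 1.
At 1: a pole of order 2; residue -1236.
At 7/6: a pole of order 2; residue 1236.

Denominator factor (u - 1)^2: pole of order 2 at 1, modulus 1.
Denominator factor (u - 7/6)^2: pole of order 2 at 7/6, modulus 7/6.
The radius of convergence is the smallest modulus among the singular points: 1.
At the order-2 pole 1 set g(u) = (u - (1))^2*f(u) = (23*u**2/7 - 3*u - 31/9)/(u - 7/6)**2.
Order-2 pole: residue = g'(a); g'(1) = -1236, so the residue is -1236.
At the order-2 pole 7/6 set g(u) = (u - (7/6))^2*f(u) = (23*u**2/7 - 3*u - 31/9)/(u - 1)**2.
Order-2 pole: residue = g'(a); g'(7/6) = 1236, so the residue is 1236.
List the singular points by increasing real part (a conjugate pair: the negative imaginary part first).


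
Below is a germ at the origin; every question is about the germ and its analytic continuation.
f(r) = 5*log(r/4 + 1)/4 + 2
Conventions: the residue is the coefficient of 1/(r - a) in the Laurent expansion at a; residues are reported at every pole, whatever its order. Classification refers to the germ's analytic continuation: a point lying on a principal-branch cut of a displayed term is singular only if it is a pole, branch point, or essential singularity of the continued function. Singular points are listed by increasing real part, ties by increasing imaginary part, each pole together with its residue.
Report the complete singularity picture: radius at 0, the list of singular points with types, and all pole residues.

Branch term (5/4)*log(1 - r/(-4)): its argument vanishes at r = -4, a logarithmic branch point, modulus 4.
The radius of convergence is the smallest modulus among the singular points: 4.

Radius of convergence at 0: 4.
At -4: a logarithmic branch point.


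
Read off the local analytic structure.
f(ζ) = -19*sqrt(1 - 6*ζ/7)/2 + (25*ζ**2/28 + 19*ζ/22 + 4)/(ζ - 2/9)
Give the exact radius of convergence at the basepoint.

The radius of convergence is 2/9.

Denominator factor (ζ - 2/9): pole of order 1 at 2/9, modulus 2/9.
Branch term (-19/2)*sqrt(1 - ζ/(7/6)): its argument vanishes at ζ = 7/6, a square-root branch point, modulus 7/6.
The radius of convergence is the smallest modulus among the singular points: 2/9.


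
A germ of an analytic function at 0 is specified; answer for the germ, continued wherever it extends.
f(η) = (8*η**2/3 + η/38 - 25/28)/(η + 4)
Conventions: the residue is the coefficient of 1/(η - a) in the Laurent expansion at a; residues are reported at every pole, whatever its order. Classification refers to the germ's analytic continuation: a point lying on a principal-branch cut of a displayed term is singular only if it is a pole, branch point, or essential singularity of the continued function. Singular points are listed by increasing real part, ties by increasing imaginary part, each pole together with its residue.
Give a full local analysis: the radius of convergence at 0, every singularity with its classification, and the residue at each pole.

Radius of convergence at 0: 4.
At -4: a pole of order 1; residue 66503/1596.

Denominator factor (η + 4): pole of order 1 at -4, modulus 4.
The radius of convergence is the smallest modulus among the singular points: 4.
At the order-1 pole -4 set g(η) = (η - (-4))*f(η) = 8*η**2/3 + η/38 - 25/28.
Simple pole: residue = g(a) at a = -4, which is 66503/1596.


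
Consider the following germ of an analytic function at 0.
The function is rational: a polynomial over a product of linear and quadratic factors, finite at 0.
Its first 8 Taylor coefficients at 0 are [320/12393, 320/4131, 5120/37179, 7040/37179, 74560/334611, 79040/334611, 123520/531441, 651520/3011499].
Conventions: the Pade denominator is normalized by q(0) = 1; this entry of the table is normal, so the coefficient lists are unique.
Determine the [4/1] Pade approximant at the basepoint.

Taylor coefficients needed (read off): a_0 = 320/12393, a_1 = 320/4131, a_2 = 5120/37179, a_3 = 7040/37179, a_4 = 74560/334611, a_5 = 79040/334611.
Write the denominator as Q(δ) = 1 + q1*δ. Requiring Q*f - P = O(δ^6) with deg P <= 4 kills the coefficients of δ^5..δ^5 in Q*f:
  δ^5: a_5 + q1*a_4 = 0, i.e. 79040/334611 + (74560/334611)*q1 = 0.
Solving this linear system: q1 = -247/233.
The numerator is Q*f truncated at degree 4: P0 = a_0 = 320/12393; P1 = a_1 + q1*a_0 = 144640/2887569; P2 = a_2 + q1*a_1 = 481600/8662707; P3 = a_3 + q1*a_2 = 375680/8662707; P4 = a_4 + q1*a_3 = 1722560/77964363.

The Pade approximant has numerator coefficients [320/12393, 144640/2887569, 481600/8662707, 375680/8662707, 1722560/77964363]; denominator coefficients [1, -247/233].
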